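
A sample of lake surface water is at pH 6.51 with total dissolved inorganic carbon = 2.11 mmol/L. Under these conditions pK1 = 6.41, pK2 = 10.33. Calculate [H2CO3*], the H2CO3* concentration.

[CO2*] = 0.934 mmol/L

α₀ = 1 / (1 + K1/[H⁺] + K1K2/[H⁺]²) = 1 / (1 + 10^+0.10 + 10^-3.72)
   = 1 / (1 + 1.2589 + 0.00019055) = 1/2.2591 = 0.4427
[CO2*] = α₀ × DIC = 0.4427 × 2.11 = 0.934 mmol/L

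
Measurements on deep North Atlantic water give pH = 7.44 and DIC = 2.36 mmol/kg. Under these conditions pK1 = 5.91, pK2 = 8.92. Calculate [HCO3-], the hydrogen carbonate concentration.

α₁ = 1 / (1 + [H⁺]/K1 + K2/[H⁺]) = 1 / (1 + 10^-1.53 + 10^-1.48)
   = 1 / (1 + 0.029512 + 0.033113) = 1/1.0626 = 0.9411
[HCO3⁻] = α₁ × DIC = 0.9411 × 2.36 = 2.22 mmol/kg

[HCO3⁻] = 2.22 mmol/kg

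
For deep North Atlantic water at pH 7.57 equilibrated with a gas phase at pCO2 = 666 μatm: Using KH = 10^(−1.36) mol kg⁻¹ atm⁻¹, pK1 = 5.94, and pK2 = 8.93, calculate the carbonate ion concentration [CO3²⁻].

[CO3²⁻] = 0.0541 mmol/kg

[CO2*] = KH · pCO2 = 10^(−1.36) × 666×10^-6 = 2.907×10^-5 mol/kg
α₀ = 1/(1 + K1/[H⁺] + K1K2/[H⁺]²) = 1/(1 + 10^+1.63 + 10^+0.27) = 0.02197
DIC = [CO2*]/α₀ = 2.907×10^-5 / 0.02197 = 1.323 mmol/kg
[CO3²⁻] = α₂·DIC; α₂ = 0.04091, so [CO3²⁻] = 0.04091 × 1.323 = 0.0541 mmol/kg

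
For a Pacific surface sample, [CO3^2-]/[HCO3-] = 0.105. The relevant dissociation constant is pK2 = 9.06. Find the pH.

From K2 = [H⁺][CO3^2-]/[HCO3-]:  pH = pK2 + log₁₀([CO3^2-]/[HCO3-])
log₁₀(0.105) = -0.979
pH = 9.06 + (-0.979) = 8.08

pH = 8.08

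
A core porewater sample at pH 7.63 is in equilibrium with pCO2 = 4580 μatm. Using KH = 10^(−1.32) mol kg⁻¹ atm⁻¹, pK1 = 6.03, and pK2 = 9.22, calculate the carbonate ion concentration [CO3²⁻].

[CO2*] = KH · pCO2 = 10^(−1.32) × 4580×10^-6 = 2.192×10^-4 mol/kg
α₀ = 1/(1 + K1/[H⁺] + K1K2/[H⁺]²) = 1/(1 + 10^+1.60 + 10^+0.01) = 0.02390
DIC = [CO2*]/α₀ = 2.192×10^-4 / 0.02390 = 9.171 mmol/kg
[CO3²⁻] = α₂·DIC; α₂ = 0.02446, so [CO3²⁻] = 0.02446 × 9.171 = 0.224 mmol/kg

[CO3²⁻] = 0.224 mmol/kg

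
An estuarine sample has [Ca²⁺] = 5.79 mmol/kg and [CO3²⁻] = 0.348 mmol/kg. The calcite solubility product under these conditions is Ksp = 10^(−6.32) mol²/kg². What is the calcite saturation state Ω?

Ω = 4.21

Ksp = 10^(−6.32) = 4.786×10^-7
Ω = [Ca²⁺][CO3²⁻]/Ksp = (5.79×10^-3)(0.348×10^-3) / 4.786×10^-7 = 4.21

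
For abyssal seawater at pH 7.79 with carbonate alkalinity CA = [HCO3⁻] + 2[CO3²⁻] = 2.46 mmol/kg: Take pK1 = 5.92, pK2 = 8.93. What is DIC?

DIC = 2.33 mmol/kg

CA = [HCO3⁻] + 2[CO3²⁻] = (α₁ + 2α₂)·DIC
At pH 7.79: [H⁺]/K1 = 10^-1.87 = 0.013490, K2/[H⁺] = 10^-1.14 = 0.072444
α₁ = 1/(1 + 0.013490 + 0.072444) = 1/1.0859 = 0.9209; α₂ = α₁·K2/[H⁺] = 0.06671
α₁ + 2α₂ = 1.0543
DIC = CA / (α₁ + 2α₂) = 2.46 / 1.0543 = 2.33 mmol/kg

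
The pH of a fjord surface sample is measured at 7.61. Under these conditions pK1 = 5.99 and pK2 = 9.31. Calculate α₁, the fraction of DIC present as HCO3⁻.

α₁ = 1 / (1 + [H⁺]/K1 + K2/[H⁺]) = 1 / (1 + 10^-1.62 + 10^-1.70)
   = 1 / (1 + 0.023988 + 0.019953) = 1/1.0439 = 0.9579

α₁ = 0.958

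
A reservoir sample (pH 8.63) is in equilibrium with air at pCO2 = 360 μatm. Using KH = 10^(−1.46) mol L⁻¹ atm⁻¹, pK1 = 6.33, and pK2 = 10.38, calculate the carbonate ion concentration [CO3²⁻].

[CO2*] = KH · pCO2 = 10^(−1.46) × 360×10^-6 = 1.248×10^-5 mol/L
α₀ = 1/(1 + K1/[H⁺] + K1K2/[H⁺]²) = 1/(1 + 10^+2.30 + 10^+0.55) = 0.004900
DIC = [CO2*]/α₀ = 1.248×10^-5 / 0.004900 = 2.547 mmol/L
[CO3²⁻] = α₂·DIC; α₂ = 0.01739, so [CO3²⁻] = 0.01739 × 2.547 = 0.0443 mmol/L

[CO3²⁻] = 0.0443 mmol/L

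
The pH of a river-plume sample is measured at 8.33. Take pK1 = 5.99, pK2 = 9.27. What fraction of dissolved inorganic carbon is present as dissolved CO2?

α₀ = 0.00408

α₀ = 1 / (1 + K1/[H⁺] + K1K2/[H⁺]²) = 1 / (1 + 10^+2.34 + 10^+1.40)
   = 1 / (1 + 218.78 + 25.119) = 1/244.90 = 0.004083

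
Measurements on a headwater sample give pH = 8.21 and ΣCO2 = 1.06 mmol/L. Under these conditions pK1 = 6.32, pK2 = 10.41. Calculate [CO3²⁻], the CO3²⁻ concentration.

[CO3²⁻] = 6.56 μmol/L

α₂ = 1 / (1 + [H⁺]/K2 + [H⁺]²/(K1K2)) = 1 / (1 + 10^+2.20 + 10^+0.31)
   = 1 / (1 + 158.49 + 2.0417) = 1/161.53 = 0.006191
[CO3²⁻] = α₂ × DIC = 0.006191 × 1.06 = 0.00656 mmol/L = 6.56 μmol/L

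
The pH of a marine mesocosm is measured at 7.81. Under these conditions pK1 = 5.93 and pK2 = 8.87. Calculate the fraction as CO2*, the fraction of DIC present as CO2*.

α₀ = 0.0120

α₀ = 1 / (1 + K1/[H⁺] + K1K2/[H⁺]²) = 1 / (1 + 10^+1.88 + 10^+0.82)
   = 1 / (1 + 75.858 + 6.6069) = 1/83.465 = 0.01198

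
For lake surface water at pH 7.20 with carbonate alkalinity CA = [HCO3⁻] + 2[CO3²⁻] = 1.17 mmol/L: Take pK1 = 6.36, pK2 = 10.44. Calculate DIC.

DIC = 1.34 mmol/L

CA = [HCO3⁻] + 2[CO3²⁻] = (α₁ + 2α₂)·DIC
At pH 7.20: [H⁺]/K1 = 10^-0.84 = 0.14454, K2/[H⁺] = 10^-3.24 = 0.00057544
α₁ = 1/(1 + 0.14454 + 0.00057544) = 1/1.1451 = 0.8733; α₂ = α₁·K2/[H⁺] = 0.0005025
α₁ + 2α₂ = 0.8743
DIC = CA / (α₁ + 2α₂) = 1.17 / 0.8743 = 1.34 mmol/L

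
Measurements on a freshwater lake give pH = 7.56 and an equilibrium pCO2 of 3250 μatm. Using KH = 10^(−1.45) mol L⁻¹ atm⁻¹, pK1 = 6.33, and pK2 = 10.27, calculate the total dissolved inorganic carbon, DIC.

[CO2*] = KH · pCO2 = 10^(−1.45) × 3250×10^-6 = 1.153×10^-4 mol/L
α₀ = 1/(1 + K1/[H⁺] + K1K2/[H⁺]²) = 1/(1 + 10^+1.23 + 10^-1.48) = 0.05551
DIC = [CO2*]/α₀ = 1.153×10^-4 / 0.05551 = 2.08 mmol/L

DIC = 2.08 mmol/L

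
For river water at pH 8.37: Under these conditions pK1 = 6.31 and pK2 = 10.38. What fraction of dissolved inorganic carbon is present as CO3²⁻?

α₂ = 1 / (1 + [H⁺]/K2 + [H⁺]²/(K1K2)) = 1 / (1 + 10^+2.01 + 10^-0.05)
   = 1 / (1 + 102.33 + 0.89125) = 1/104.22 = 0.009595

α₂ = 0.00960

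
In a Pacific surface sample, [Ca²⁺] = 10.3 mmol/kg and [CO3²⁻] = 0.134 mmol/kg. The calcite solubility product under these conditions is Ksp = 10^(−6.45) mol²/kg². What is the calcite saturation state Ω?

Ω = 3.89

Ksp = 10^(−6.45) = 3.548×10^-7
Ω = [Ca²⁺][CO3²⁻]/Ksp = (10.3×10^-3)(0.134×10^-3) / 3.548×10^-7 = 3.89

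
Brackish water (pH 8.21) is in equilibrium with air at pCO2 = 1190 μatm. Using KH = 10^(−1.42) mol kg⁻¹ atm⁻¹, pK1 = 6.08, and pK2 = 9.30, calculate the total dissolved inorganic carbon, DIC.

[CO2*] = KH · pCO2 = 10^(−1.42) × 1190×10^-6 = 4.524×10^-5 mol/kg
α₀ = 1/(1 + K1/[H⁺] + K1K2/[H⁺]²) = 1/(1 + 10^+2.13 + 10^+1.04) = 0.006809
DIC = [CO2*]/α₀ = 4.524×10^-5 / 0.006809 = 6.64 mmol/kg

DIC = 6.64 mmol/kg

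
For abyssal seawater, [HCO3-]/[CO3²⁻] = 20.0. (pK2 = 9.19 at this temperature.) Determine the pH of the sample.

From K2 = [H⁺][CO3²⁻]/[HCO3-]:  pH = pK2 − log₁₀([HCO3-]/[CO3²⁻])
log₁₀(20.0) = +1.301
pH = 9.19 − (+1.301) = 7.89

pH = 7.89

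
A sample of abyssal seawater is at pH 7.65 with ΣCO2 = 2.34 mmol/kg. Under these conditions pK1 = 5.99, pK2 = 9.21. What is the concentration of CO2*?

α₀ = 1 / (1 + K1/[H⁺] + K1K2/[H⁺]²) = 1 / (1 + 10^+1.66 + 10^+0.10)
   = 1 / (1 + 45.709 + 1.2589) = 1/47.968 = 0.02085
[CO2*] = α₀ × DIC = 0.02085 × 2.34 = 0.0488 mmol/kg

[CO2*] = 0.0488 mmol/kg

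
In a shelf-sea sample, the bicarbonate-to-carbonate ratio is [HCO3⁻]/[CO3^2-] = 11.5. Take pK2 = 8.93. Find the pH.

From K2 = [H⁺][CO3^2-]/[HCO3⁻]:  pH = pK2 − log₁₀([HCO3⁻]/[CO3^2-])
log₁₀(11.5) = +1.061
pH = 8.93 − (+1.061) = 7.87

pH = 7.87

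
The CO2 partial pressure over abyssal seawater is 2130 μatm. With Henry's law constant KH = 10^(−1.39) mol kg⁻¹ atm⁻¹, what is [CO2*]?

[CO2*] = 86.8 μmol/kg

KH = 10^(−1.39) = 4.074×10^-2 mol kg⁻¹ atm⁻¹
[CO2*] = KH · pCO2 = 4.074×10^-2 × 2130×10^-6 atm = 8.68×10^-5 mol/kg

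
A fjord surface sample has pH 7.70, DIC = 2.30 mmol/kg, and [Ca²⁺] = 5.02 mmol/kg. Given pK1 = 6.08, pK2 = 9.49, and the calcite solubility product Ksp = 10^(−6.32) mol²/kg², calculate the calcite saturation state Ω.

α₂ = 1 / (1 + [H⁺]/K2 + [H⁺]²/(K1K2)) = 1 / (1 + 10^+1.79 + 10^+0.17)
   = 1 / (1 + 61.660 + 1.4791) = 1/64.139 = 0.01559
[CO3²⁻] = α₂ × DIC = 0.01559 × 2.30 = 0.03586 mmol/kg
Ksp = 10^(−6.32) = 4.786×10^-7
Ω = [Ca²⁺][CO3²⁻]/Ksp = (5.02×10^-3)(3.586×10^-5) / 4.786×10^-7 = 0.376

Ω = 0.376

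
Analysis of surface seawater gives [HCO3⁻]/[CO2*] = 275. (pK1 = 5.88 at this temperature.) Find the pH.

From K1 = [H⁺][HCO3⁻]/[CO2*]:  pH = pK1 + log₁₀([HCO3⁻]/[CO2*])
log₁₀(275) = +2.439
pH = 5.88 + (+2.439) = 8.32

pH = 8.32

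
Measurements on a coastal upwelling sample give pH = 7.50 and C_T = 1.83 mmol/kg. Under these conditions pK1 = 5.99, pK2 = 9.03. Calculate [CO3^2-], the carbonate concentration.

α₂ = 1 / (1 + [H⁺]/K2 + [H⁺]²/(K1K2)) = 1 / (1 + 10^+1.53 + 10^+0.02)
   = 1 / (1 + 33.884 + 1.0471) = 1/35.932 = 0.02783
[CO3²⁻] = α₂ × DIC = 0.02783 × 1.83 = 0.0509 mmol/kg

[CO3²⁻] = 0.0509 mmol/kg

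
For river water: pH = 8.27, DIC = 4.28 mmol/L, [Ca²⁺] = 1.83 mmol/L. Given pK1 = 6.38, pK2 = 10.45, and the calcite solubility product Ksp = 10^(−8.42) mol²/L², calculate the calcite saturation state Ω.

α₂ = 1 / (1 + [H⁺]/K2 + [H⁺]²/(K1K2)) = 1 / (1 + 10^+2.18 + 10^+0.29)
   = 1 / (1 + 151.36 + 1.9498) = 1/154.31 = 0.006481
[CO3²⁻] = α₂ × DIC = 0.006481 × 4.28 = 0.02774 mmol/L
Ksp = 10^(−8.42) = 3.802×10^-9
Ω = [Ca²⁺][CO3²⁻]/Ksp = (1.83×10^-3)(2.774×10^-5) / 3.802×10^-9 = 13.4

Ω = 13.4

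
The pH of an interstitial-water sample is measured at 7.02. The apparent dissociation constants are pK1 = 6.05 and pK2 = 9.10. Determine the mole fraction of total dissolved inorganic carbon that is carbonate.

α₂ = 1 / (1 + [H⁺]/K2 + [H⁺]²/(K1K2)) = 1 / (1 + 10^+2.08 + 10^+1.11)
   = 1 / (1 + 120.23 + 12.882) = 1/134.11 = 0.007457

α₂ = 0.00746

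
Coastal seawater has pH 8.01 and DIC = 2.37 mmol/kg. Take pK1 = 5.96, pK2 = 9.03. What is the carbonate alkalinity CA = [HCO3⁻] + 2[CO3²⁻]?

CA = [HCO3⁻] + 2[CO3²⁻] = (α₁ + 2α₂)·DIC
At pH 8.01: [H⁺]/K1 = 10^-2.05 = 0.0089125, K2/[H⁺] = 10^-1.02 = 0.095499
α₁ = 1/(1 + 0.0089125 + 0.095499) = 1/1.1044 = 0.9055; α₂ = α₁·K2/[H⁺] = 0.08647
α₁ + 2α₂ = 1.0784
CA = 1.0784 × 2.37 = 2.56 mmol/kg

CA = 2.56 mmol/kg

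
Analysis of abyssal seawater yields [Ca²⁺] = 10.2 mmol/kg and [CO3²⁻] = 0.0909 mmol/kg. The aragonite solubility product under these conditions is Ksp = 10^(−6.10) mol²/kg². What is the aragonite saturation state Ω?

Ω = 1.17

Ksp = 10^(−6.10) = 7.943×10^-7
Ω = [Ca²⁺][CO3²⁻]/Ksp = (10.2×10^-3)(0.0909×10^-3) / 7.943×10^-7 = 1.17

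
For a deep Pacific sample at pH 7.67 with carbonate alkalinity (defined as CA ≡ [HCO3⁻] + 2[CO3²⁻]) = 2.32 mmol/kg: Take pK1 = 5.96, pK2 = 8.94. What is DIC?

CA = [HCO3⁻] + 2[CO3²⁻] = (α₁ + 2α₂)·DIC
At pH 7.67: [H⁺]/K1 = 10^-1.71 = 0.019498, K2/[H⁺] = 10^-1.27 = 0.053703
α₁ = 1/(1 + 0.019498 + 0.053703) = 1/1.0732 = 0.9318; α₂ = α₁·K2/[H⁺] = 0.05004
α₁ + 2α₂ = 1.0319
DIC = CA / (α₁ + 2α₂) = 2.32 / 1.0319 = 2.25 mmol/kg

DIC = 2.25 mmol/kg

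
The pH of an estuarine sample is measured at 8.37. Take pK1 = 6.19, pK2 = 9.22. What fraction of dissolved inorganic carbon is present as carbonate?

α₂ = 0.123

α₂ = 1 / (1 + [H⁺]/K2 + [H⁺]²/(K1K2)) = 1 / (1 + 10^+0.85 + 10^-1.33)
   = 1 / (1 + 7.0795 + 0.046774) = 1/8.1262 = 0.1231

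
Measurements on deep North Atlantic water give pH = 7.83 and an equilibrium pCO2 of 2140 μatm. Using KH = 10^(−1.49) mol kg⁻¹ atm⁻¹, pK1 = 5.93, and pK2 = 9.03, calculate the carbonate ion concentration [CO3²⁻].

[CO2*] = KH · pCO2 = 10^(−1.49) × 2140×10^-6 = 6.925×10^-5 mol/kg
α₀ = 1/(1 + K1/[H⁺] + K1K2/[H⁺]²) = 1/(1 + 10^+1.90 + 10^+0.70) = 0.01170
DIC = [CO2*]/α₀ = 6.925×10^-5 / 0.01170 = 5.917 mmol/kg
[CO3²⁻] = α₂·DIC; α₂ = 0.05866, so [CO3²⁻] = 0.05866 × 5.917 = 0.347 mmol/kg

[CO3²⁻] = 0.347 mmol/kg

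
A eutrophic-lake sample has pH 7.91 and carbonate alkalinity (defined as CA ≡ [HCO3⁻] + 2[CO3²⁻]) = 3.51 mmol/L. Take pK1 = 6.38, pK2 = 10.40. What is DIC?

CA = [HCO3⁻] + 2[CO3²⁻] = (α₁ + 2α₂)·DIC
At pH 7.91: [H⁺]/K1 = 10^-1.53 = 0.029512, K2/[H⁺] = 10^-2.49 = 0.0032359
α₁ = 1/(1 + 0.029512 + 0.0032359) = 1/1.0327 = 0.9683; α₂ = α₁·K2/[H⁺] = 0.003133
α₁ + 2α₂ = 0.9746
DIC = CA / (α₁ + 2α₂) = 3.51 / 0.9746 = 3.60 mmol/L

DIC = 3.60 mmol/L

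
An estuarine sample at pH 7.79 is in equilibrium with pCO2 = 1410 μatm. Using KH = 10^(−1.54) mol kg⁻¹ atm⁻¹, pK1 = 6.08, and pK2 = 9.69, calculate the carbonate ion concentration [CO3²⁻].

[CO2*] = KH · pCO2 = 10^(−1.54) × 1410×10^-6 = 4.066×10^-5 mol/kg
α₀ = 1/(1 + K1/[H⁺] + K1K2/[H⁺]²) = 1/(1 + 10^+1.71 + 10^-0.19) = 0.01889
DIC = [CO2*]/α₀ = 4.066×10^-5 / 0.01889 = 2.152 mmol/kg
[CO3²⁻] = α₂·DIC; α₂ = 0.01220, so [CO3²⁻] = 0.01220 × 2.152 = 0.0263 mmol/kg

[CO3²⁻] = 0.0263 mmol/kg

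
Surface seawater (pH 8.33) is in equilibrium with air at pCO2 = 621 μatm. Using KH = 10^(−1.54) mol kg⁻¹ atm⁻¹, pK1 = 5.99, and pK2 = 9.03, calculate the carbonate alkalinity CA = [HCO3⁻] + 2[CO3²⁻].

CA = 5.48 mmol/kg

[CO2*] = KH · pCO2 = 10^(−1.54) × 621×10^-6 = 1.791×10^-5 mol/kg
α₀ = 1/(1 + K1/[H⁺] + K1K2/[H⁺]²) = 1/(1 + 10^+2.34 + 10^+1.64) = 0.003796
DIC = [CO2*]/α₀ = 1.791×10^-5 / 0.003796 = 4.718 mmol/kg
CA = (α₁ + 2α₂)·DIC = (0.8305 + 2×0.1657) × 4.718 = 5.48 mmol/kg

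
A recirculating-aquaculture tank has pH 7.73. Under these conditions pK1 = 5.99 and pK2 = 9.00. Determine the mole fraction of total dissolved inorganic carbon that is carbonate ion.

α₂ = 0.0501

α₂ = 1 / (1 + [H⁺]/K2 + [H⁺]²/(K1K2)) = 1 / (1 + 10^+1.27 + 10^-0.47)
   = 1 / (1 + 18.621 + 0.33884) = 1/19.960 = 0.05010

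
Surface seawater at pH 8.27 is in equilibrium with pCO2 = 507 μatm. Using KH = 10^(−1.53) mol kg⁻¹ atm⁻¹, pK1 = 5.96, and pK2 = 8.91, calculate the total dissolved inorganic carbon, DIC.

[CO2*] = KH · pCO2 = 10^(−1.53) × 507×10^-6 = 1.496×10^-5 mol/kg
α₀ = 1/(1 + K1/[H⁺] + K1K2/[H⁺]²) = 1/(1 + 10^+2.31 + 10^+1.67) = 0.003969
DIC = [CO2*]/α₀ = 1.496×10^-5 / 0.003969 = 3.77 mmol/kg

DIC = 3.77 mmol/kg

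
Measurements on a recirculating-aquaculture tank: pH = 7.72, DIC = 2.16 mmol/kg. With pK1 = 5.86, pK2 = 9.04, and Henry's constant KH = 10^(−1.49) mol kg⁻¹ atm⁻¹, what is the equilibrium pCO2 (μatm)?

α₀ = 1 / (1 + K1/[H⁺] + K1K2/[H⁺]²) = 1 / (1 + 10^+1.86 + 10^+0.54)
   = 1 / (1 + 72.444 + 3.4674) = 1/76.911 = 0.01300
[CO2*] = α₀ × DIC = 0.01300 × 2.16 = 0.02808 mmol/kg
pCO2 = [CO2*]/KH = 2.808×10^-5 / 3.236×10^-2 = 868 μatm

pCO2 = 868 μatm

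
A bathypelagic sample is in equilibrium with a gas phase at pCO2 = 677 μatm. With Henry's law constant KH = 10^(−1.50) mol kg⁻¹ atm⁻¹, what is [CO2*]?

KH = 10^(−1.50) = 3.162×10^-2 mol kg⁻¹ atm⁻¹
[CO2*] = KH · pCO2 = 3.162×10^-2 × 677×10^-6 atm = 2.14×10^-5 mol/kg

[CO2*] = 21.4 μmol/kg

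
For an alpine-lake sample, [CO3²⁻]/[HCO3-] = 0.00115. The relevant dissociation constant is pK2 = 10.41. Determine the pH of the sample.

From K2 = [H⁺][CO3²⁻]/[HCO3-]:  pH = pK2 + log₁₀([CO3²⁻]/[HCO3-])
log₁₀(0.00115) = -2.939
pH = 10.41 + (-2.939) = 7.47

pH = 7.47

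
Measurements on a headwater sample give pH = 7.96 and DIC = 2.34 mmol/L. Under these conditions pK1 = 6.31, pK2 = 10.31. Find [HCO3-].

α₁ = 1 / (1 + [H⁺]/K1 + K2/[H⁺]) = 1 / (1 + 10^-1.65 + 10^-2.35)
   = 1 / (1 + 0.022387 + 0.0044668) = 1/1.0269 = 0.9738
[HCO3⁻] = α₁ × DIC = 0.9738 × 2.34 = 2.28 mmol/L

[HCO3⁻] = 2.28 mmol/L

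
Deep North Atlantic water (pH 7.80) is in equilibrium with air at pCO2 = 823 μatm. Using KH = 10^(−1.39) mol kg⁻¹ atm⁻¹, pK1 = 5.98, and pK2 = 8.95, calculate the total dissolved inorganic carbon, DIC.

DIC = 2.41 mmol/kg

[CO2*] = KH · pCO2 = 10^(−1.39) × 823×10^-6 = 3.353×10^-5 mol/kg
α₀ = 1/(1 + K1/[H⁺] + K1K2/[H⁺]²) = 1/(1 + 10^+1.82 + 10^+0.67) = 0.01394
DIC = [CO2*]/α₀ = 3.353×10^-5 / 0.01394 = 2.41 mmol/kg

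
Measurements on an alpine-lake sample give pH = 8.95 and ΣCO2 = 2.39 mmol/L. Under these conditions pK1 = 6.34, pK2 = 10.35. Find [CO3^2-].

α₂ = 1 / (1 + [H⁺]/K2 + [H⁺]²/(K1K2)) = 1 / (1 + 10^+1.40 + 10^-1.21)
   = 1 / (1 + 25.119 + 0.061660) = 1/26.181 = 0.03820
[CO3²⁻] = α₂ × DIC = 0.03820 × 2.39 = 0.0913 mmol/L

[CO3²⁻] = 0.0913 mmol/L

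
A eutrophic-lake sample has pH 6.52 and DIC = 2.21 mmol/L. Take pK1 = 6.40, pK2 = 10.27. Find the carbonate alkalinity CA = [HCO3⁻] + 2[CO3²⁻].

CA = 1.26 mmol/L

CA = [HCO3⁻] + 2[CO3²⁻] = (α₁ + 2α₂)·DIC
At pH 6.52: [H⁺]/K1 = 10^-0.12 = 0.75858, K2/[H⁺] = 10^-3.75 = 0.00017783
α₁ = 1/(1 + 0.75858 + 0.00017783) = 1/1.7588 = 0.5686; α₂ = α₁·K2/[H⁺] = 0.0001011
α₁ + 2α₂ = 0.5688
CA = 0.5688 × 2.21 = 1.26 mmol/L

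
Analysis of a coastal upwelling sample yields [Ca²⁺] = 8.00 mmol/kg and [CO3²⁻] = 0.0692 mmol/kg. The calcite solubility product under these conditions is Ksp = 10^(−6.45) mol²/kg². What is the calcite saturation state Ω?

Ksp = 10^(−6.45) = 3.548×10^-7
Ω = [Ca²⁺][CO3²⁻]/Ksp = (8.00×10^-3)(0.0692×10^-3) / 3.548×10^-7 = 1.56

Ω = 1.56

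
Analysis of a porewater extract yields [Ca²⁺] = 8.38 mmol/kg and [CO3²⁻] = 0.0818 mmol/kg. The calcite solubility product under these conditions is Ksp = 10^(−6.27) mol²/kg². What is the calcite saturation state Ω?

Ksp = 10^(−6.27) = 5.370×10^-7
Ω = [Ca²⁺][CO3²⁻]/Ksp = (8.38×10^-3)(0.0818×10^-3) / 5.370×10^-7 = 1.28

Ω = 1.28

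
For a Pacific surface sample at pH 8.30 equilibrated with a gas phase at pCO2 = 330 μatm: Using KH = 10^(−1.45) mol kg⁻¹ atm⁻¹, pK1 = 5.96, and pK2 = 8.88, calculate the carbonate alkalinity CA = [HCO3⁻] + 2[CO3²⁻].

[CO2*] = KH · pCO2 = 10^(−1.45) × 330×10^-6 = 1.171×10^-5 mol/kg
α₀ = 1/(1 + K1/[H⁺] + K1K2/[H⁺]²) = 1/(1 + 10^+2.34 + 10^+1.76) = 0.003606
DIC = [CO2*]/α₀ = 1.171×10^-5 / 0.003606 = 3.247 mmol/kg
CA = (α₁ + 2α₂)·DIC = (0.7889 + 2×0.2075) × 3.247 = 3.91 mmol/kg

CA = 3.91 mmol/kg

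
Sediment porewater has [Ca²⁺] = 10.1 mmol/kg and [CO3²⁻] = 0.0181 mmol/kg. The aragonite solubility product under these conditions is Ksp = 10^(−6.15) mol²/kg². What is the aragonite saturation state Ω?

Ksp = 10^(−6.15) = 7.079×10^-7
Ω = [Ca²⁺][CO3²⁻]/Ksp = (10.1×10^-3)(0.0181×10^-3) / 7.079×10^-7 = 0.258

Ω = 0.258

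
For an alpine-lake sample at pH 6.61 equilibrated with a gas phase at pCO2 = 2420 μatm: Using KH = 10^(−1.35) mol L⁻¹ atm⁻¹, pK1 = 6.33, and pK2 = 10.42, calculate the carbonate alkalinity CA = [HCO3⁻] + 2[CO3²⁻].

CA = 0.206 mmol/L

[CO2*] = KH · pCO2 = 10^(−1.35) × 2420×10^-6 = 1.081×10^-4 mol/L
α₀ = 1/(1 + K1/[H⁺] + K1K2/[H⁺]²) = 1/(1 + 10^+0.28 + 10^-3.53) = 0.3441
DIC = [CO2*]/α₀ = 1.081×10^-4 / 0.3441 = 0.3141 mmol/L
CA = (α₁ + 2α₂)·DIC = (0.6558 + 2×0.0001016) × 0.3141 = 0.206 mmol/L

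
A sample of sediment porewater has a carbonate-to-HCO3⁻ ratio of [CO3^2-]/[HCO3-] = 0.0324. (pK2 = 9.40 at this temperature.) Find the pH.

From K2 = [H⁺][CO3^2-]/[HCO3-]:  pH = pK2 + log₁₀([CO3^2-]/[HCO3-])
log₁₀(0.0324) = -1.489
pH = 9.40 + (-1.489) = 7.91

pH = 7.91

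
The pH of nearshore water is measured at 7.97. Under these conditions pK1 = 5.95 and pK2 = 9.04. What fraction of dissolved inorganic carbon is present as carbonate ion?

α₂ = 1 / (1 + [H⁺]/K2 + [H⁺]²/(K1K2)) = 1 / (1 + 10^+1.07 + 10^-0.95)
   = 1 / (1 + 11.749 + 0.11220) = 1/12.861 = 0.07775

α₂ = 0.0778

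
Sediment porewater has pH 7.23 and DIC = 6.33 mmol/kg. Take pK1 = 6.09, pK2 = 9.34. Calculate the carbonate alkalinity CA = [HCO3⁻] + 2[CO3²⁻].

CA = 5.95 mmol/kg

CA = [HCO3⁻] + 2[CO3²⁻] = (α₁ + 2α₂)·DIC
At pH 7.23: [H⁺]/K1 = 10^-1.14 = 0.072444, K2/[H⁺] = 10^-2.11 = 0.0077625
α₁ = 1/(1 + 0.072444 + 0.0077625) = 1/1.0802 = 0.9257; α₂ = α₁·K2/[H⁺] = 0.007186
α₁ + 2α₂ = 0.9401
CA = 0.9401 × 6.33 = 5.95 mmol/kg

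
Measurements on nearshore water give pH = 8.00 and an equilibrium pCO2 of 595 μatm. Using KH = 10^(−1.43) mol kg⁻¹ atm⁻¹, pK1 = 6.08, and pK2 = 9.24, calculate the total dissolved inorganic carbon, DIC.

DIC = 1.97 mmol/kg

[CO2*] = KH · pCO2 = 10^(−1.43) × 595×10^-6 = 2.211×10^-5 mol/kg
α₀ = 1/(1 + K1/[H⁺] + K1K2/[H⁺]²) = 1/(1 + 10^+1.92 + 10^+0.68) = 0.01124
DIC = [CO2*]/α₀ = 2.211×10^-5 / 0.01124 = 1.97 mmol/kg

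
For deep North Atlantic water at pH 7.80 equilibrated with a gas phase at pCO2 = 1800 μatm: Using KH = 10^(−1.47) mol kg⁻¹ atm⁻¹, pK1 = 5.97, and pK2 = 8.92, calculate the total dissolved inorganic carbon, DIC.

[CO2*] = KH · pCO2 = 10^(−1.47) × 1800×10^-6 = 6.099×10^-5 mol/kg
α₀ = 1/(1 + K1/[H⁺] + K1K2/[H⁺]²) = 1/(1 + 10^+1.83 + 10^+0.71) = 0.01356
DIC = [CO2*]/α₀ = 6.099×10^-5 / 0.01356 = 4.50 mmol/kg

DIC = 4.50 mmol/kg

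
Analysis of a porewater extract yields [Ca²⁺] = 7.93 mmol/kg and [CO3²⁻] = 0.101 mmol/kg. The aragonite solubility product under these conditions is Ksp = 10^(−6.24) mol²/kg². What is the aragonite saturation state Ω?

Ksp = 10^(−6.24) = 5.754×10^-7
Ω = [Ca²⁺][CO3²⁻]/Ksp = (7.93×10^-3)(0.101×10^-3) / 5.754×10^-7 = 1.39

Ω = 1.39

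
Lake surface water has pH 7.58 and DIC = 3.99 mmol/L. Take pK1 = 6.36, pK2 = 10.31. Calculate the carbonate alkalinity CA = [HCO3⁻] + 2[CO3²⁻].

CA = [HCO3⁻] + 2[CO3²⁻] = (α₁ + 2α₂)·DIC
At pH 7.58: [H⁺]/K1 = 10^-1.22 = 0.060256, K2/[H⁺] = 10^-2.73 = 0.0018621
α₁ = 1/(1 + 0.060256 + 0.0018621) = 1/1.0621 = 0.9415; α₂ = α₁·K2/[H⁺] = 0.001753
α₁ + 2α₂ = 0.9450
CA = 0.9450 × 3.99 = 3.77 mmol/L

CA = 3.77 mmol/L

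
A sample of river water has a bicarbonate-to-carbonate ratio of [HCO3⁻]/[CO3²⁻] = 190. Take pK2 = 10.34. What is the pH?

pH = 8.06

From K2 = [H⁺][CO3²⁻]/[HCO3⁻]:  pH = pK2 − log₁₀([HCO3⁻]/[CO3²⁻])
log₁₀(190) = +2.279
pH = 10.34 − (+2.279) = 8.06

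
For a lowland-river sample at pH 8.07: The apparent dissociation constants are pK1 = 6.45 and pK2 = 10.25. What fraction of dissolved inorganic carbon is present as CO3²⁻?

α₂ = 1 / (1 + [H⁺]/K2 + [H⁺]²/(K1K2)) = 1 / (1 + 10^+2.18 + 10^+0.56)
   = 1 / (1 + 151.36 + 3.6308) = 1/155.99 = 0.006411

α₂ = 0.00641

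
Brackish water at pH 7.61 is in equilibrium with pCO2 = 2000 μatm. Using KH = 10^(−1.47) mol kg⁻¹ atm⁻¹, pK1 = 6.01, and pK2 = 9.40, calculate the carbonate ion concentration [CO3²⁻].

[CO2*] = KH · pCO2 = 10^(−1.47) × 2000×10^-6 = 6.777×10^-5 mol/kg
α₀ = 1/(1 + K1/[H⁺] + K1K2/[H⁺]²) = 1/(1 + 10^+1.60 + 10^-0.19) = 0.02412
DIC = [CO2*]/α₀ = 6.777×10^-5 / 0.02412 = 2.809 mmol/kg
[CO3²⁻] = α₂·DIC; α₂ = 0.01557, so [CO3²⁻] = 0.01557 × 2.809 = 0.0438 mmol/kg

[CO3²⁻] = 0.0438 mmol/kg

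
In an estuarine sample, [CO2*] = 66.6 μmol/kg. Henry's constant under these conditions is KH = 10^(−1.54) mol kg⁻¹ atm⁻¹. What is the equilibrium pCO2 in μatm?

pCO2 = 2310 μatm

KH = 10^(−1.54) = 2.884×10^-2 mol kg⁻¹ atm⁻¹
pCO2 = [CO2*]/KH = 66.6×10^-6 / 2.884×10^-2 = 2.31×10^-3 atm = 2310 μatm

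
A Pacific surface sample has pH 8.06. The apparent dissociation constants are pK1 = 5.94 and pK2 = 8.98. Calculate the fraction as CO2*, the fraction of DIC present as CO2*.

α₀ = 1 / (1 + K1/[H⁺] + K1K2/[H⁺]²) = 1 / (1 + 10^+2.12 + 10^+1.20)
   = 1 / (1 + 131.83 + 15.849) = 1/148.67 = 0.006726

α₀ = 0.00673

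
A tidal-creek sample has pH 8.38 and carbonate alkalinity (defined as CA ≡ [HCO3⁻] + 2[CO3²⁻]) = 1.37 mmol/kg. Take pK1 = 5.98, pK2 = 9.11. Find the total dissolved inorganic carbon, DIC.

CA = [HCO3⁻] + 2[CO3²⁻] = (α₁ + 2α₂)·DIC
At pH 8.38: [H⁺]/K1 = 10^-2.40 = 0.0039811, K2/[H⁺] = 10^-0.73 = 0.18621
α₁ = 1/(1 + 0.0039811 + 0.18621) = 1/1.1902 = 0.8402; α₂ = α₁·K2/[H⁺] = 0.1565
α₁ + 2α₂ = 1.1531
DIC = CA / (α₁ + 2α₂) = 1.37 / 1.1531 = 1.19 mmol/kg

DIC = 1.19 mmol/kg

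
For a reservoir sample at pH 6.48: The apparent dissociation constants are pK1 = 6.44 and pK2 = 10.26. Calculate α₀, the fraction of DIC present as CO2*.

α₀ = 1 / (1 + K1/[H⁺] + K1K2/[H⁺]²) = 1 / (1 + 10^+0.04 + 10^-3.74)
   = 1 / (1 + 1.0965 + 0.00018197) = 1/2.0967 = 0.4769

α₀ = 0.477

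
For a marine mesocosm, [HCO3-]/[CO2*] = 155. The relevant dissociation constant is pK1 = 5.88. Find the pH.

From K1 = [H⁺][HCO3-]/[CO2*]:  pH = pK1 + log₁₀([HCO3-]/[CO2*])
log₁₀(155) = +2.190
pH = 5.88 + (+2.190) = 8.07

pH = 8.07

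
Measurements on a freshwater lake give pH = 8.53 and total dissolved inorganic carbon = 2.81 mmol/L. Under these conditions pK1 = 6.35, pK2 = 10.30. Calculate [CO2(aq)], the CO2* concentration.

[CO2*] = 18.1 μmol/L

α₀ = 1 / (1 + K1/[H⁺] + K1K2/[H⁺]²) = 1 / (1 + 10^+2.18 + 10^+0.41)
   = 1 / (1 + 151.36 + 2.5704) = 1/154.93 = 0.006455
[CO2*] = α₀ × DIC = 0.006455 × 2.81 = 0.0181 mmol/L = 18.1 μmol/L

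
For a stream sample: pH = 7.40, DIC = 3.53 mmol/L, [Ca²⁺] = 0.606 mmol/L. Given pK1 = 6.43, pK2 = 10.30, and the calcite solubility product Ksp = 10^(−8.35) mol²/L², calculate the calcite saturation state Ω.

Ω = 0.544

α₂ = 1 / (1 + [H⁺]/K2 + [H⁺]²/(K1K2)) = 1 / (1 + 10^+2.90 + 10^+1.93)
   = 1 / (1 + 794.33 + 85.114) = 1/880.44 = 0.001136
[CO3²⁻] = α₂ × DIC = 0.001136 × 3.53 = 0.004009 mmol/L = 4.009 μmol/L
Ksp = 10^(−8.35) = 4.467×10^-9
Ω = [Ca²⁺][CO3²⁻]/Ksp = (0.606×10^-3)(4.009×10^-6) / 4.467×10^-9 = 0.544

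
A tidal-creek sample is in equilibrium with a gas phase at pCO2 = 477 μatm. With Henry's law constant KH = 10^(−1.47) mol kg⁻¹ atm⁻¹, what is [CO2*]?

KH = 10^(−1.47) = 3.388×10^-2 mol kg⁻¹ atm⁻¹
[CO2*] = KH · pCO2 = 3.388×10^-2 × 477×10^-6 atm = 1.62×10^-5 mol/kg

[CO2*] = 16.2 μmol/kg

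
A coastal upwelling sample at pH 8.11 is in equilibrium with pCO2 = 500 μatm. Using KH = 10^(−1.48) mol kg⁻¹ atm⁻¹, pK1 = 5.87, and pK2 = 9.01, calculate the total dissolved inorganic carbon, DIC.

DIC = 3.26 mmol/kg

[CO2*] = KH · pCO2 = 10^(−1.48) × 500×10^-6 = 1.656×10^-5 mol/kg
α₀ = 1/(1 + K1/[H⁺] + K1K2/[H⁺]²) = 1/(1 + 10^+2.24 + 10^+1.34) = 0.005085
DIC = [CO2*]/α₀ = 1.656×10^-5 / 0.005085 = 3.26 mmol/kg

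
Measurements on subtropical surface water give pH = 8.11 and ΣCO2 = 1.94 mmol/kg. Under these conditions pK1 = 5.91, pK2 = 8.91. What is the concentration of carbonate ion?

α₂ = 1 / (1 + [H⁺]/K2 + [H⁺]²/(K1K2)) = 1 / (1 + 10^+0.80 + 10^-1.40)
   = 1 / (1 + 6.3096 + 0.039811) = 1/7.3494 = 0.1361
[CO3²⁻] = α₂ × DIC = 0.1361 × 1.94 = 0.264 mmol/kg

[CO3²⁻] = 0.264 mmol/kg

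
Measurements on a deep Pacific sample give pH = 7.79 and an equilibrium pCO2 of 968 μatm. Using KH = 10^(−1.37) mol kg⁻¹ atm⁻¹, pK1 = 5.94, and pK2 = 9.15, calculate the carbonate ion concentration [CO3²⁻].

[CO3²⁻] = 0.128 mmol/kg

[CO2*] = KH · pCO2 = 10^(−1.37) × 968×10^-6 = 4.129×10^-5 mol/kg
α₀ = 1/(1 + K1/[H⁺] + K1K2/[H⁺]²) = 1/(1 + 10^+1.85 + 10^+0.49) = 0.01335
DIC = [CO2*]/α₀ = 4.129×10^-5 / 0.01335 = 3.092 mmol/kg
[CO3²⁻] = α₂·DIC; α₂ = 0.04127, so [CO3²⁻] = 0.04127 × 3.092 = 0.128 mmol/kg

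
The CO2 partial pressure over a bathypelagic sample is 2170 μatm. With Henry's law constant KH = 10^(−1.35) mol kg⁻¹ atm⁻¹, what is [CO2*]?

KH = 10^(−1.35) = 4.467×10^-2 mol kg⁻¹ atm⁻¹
[CO2*] = KH · pCO2 = 4.467×10^-2 × 2170×10^-6 atm = 9.69×10^-5 mol/kg

[CO2*] = 96.9 μmol/kg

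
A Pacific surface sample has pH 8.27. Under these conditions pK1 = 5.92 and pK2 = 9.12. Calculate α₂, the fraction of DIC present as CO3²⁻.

α₂ = 1 / (1 + [H⁺]/K2 + [H⁺]²/(K1K2)) = 1 / (1 + 10^+0.85 + 10^-1.50)
   = 1 / (1 + 7.0795 + 0.031623) = 1/8.1111 = 0.1233

α₂ = 0.123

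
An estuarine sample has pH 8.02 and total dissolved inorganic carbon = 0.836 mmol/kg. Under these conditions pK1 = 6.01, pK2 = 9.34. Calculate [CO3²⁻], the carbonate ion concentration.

α₂ = 1 / (1 + [H⁺]/K2 + [H⁺]²/(K1K2)) = 1 / (1 + 10^+1.32 + 10^-0.69)
   = 1 / (1 + 20.893 + 0.20417) = 1/22.097 = 0.04525
[CO3²⁻] = α₂ × DIC = 0.04525 × 0.836 = 0.0378 mmol/kg

[CO3²⁻] = 0.0378 mmol/kg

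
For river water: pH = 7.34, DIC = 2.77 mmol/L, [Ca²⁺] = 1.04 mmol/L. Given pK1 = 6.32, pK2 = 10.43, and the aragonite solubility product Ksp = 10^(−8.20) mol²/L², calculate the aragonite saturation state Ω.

α₂ = 1 / (1 + [H⁺]/K2 + [H⁺]²/(K1K2)) = 1 / (1 + 10^+3.09 + 10^+2.07)
   = 1 / (1 + 1230.3 + 117.49) = 1/1348.8 = 0.0007414
[CO3²⁻] = α₂ × DIC = 0.0007414 × 2.77 = 0.002054 mmol/L = 2.054 μmol/L
Ksp = 10^(−8.20) = 6.310×10^-9
Ω = [Ca²⁺][CO3²⁻]/Ksp = (1.04×10^-3)(2.054×10^-6) / 6.310×10^-9 = 0.339

Ω = 0.339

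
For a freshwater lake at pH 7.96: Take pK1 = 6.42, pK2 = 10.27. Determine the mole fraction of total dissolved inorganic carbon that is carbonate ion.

α₂ = 0.00474

α₂ = 1 / (1 + [H⁺]/K2 + [H⁺]²/(K1K2)) = 1 / (1 + 10^+2.31 + 10^+0.77)
   = 1 / (1 + 204.17 + 5.8884) = 1/211.06 = 0.004738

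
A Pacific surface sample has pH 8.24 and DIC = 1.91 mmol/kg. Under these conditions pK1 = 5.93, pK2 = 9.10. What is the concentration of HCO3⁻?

α₁ = 1 / (1 + [H⁺]/K1 + K2/[H⁺]) = 1 / (1 + 10^-2.31 + 10^-0.86)
   = 1 / (1 + 0.0048978 + 0.13804) = 1/1.1429 = 0.8749
[HCO3⁻] = α₁ × DIC = 0.8749 × 1.91 = 1.67 mmol/kg

[HCO3⁻] = 1.67 mmol/kg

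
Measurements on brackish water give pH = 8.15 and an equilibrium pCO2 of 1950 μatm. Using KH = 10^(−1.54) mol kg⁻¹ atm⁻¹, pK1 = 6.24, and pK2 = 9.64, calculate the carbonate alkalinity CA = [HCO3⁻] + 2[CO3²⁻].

CA = 4.87 mmol/kg

[CO2*] = KH · pCO2 = 10^(−1.54) × 1950×10^-6 = 5.624×10^-5 mol/kg
α₀ = 1/(1 + K1/[H⁺] + K1K2/[H⁺]²) = 1/(1 + 10^+1.91 + 10^+0.42) = 0.01178
DIC = [CO2*]/α₀ = 5.624×10^-5 / 0.01178 = 4.775 mmol/kg
CA = (α₁ + 2α₂)·DIC = (0.9572 + 2×0.03098) × 4.775 = 4.87 mmol/kg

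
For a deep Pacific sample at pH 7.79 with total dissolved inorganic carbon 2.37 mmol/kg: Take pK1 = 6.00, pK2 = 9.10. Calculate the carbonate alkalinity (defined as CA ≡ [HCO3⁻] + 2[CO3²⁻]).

CA = 2.44 mmol/kg

CA = [HCO3⁻] + 2[CO3²⁻] = (α₁ + 2α₂)·DIC
At pH 7.79: [H⁺]/K1 = 10^-1.79 = 0.016218, K2/[H⁺] = 10^-1.31 = 0.048978
α₁ = 1/(1 + 0.016218 + 0.048978) = 1/1.0652 = 0.9388; α₂ = α₁·K2/[H⁺] = 0.04598
α₁ + 2α₂ = 1.0308
CA = 1.0308 × 2.37 = 2.44 mmol/kg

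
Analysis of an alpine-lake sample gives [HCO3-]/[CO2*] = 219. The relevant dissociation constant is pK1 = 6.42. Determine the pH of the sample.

From K1 = [H⁺][HCO3-]/[CO2*]:  pH = pK1 + log₁₀([HCO3-]/[CO2*])
log₁₀(219) = +2.340
pH = 6.42 + (+2.340) = 8.76

pH = 8.76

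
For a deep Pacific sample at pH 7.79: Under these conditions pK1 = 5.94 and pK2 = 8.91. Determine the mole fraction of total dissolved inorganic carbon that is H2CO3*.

α₀ = 0.0130

α₀ = 1 / (1 + K1/[H⁺] + K1K2/[H⁺]²) = 1 / (1 + 10^+1.85 + 10^+0.73)
   = 1 / (1 + 70.795 + 5.3703) = 1/77.165 = 0.01296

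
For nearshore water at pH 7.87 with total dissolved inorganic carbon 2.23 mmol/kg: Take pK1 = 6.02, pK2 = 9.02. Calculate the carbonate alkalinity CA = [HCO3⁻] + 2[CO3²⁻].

CA = [HCO3⁻] + 2[CO3²⁻] = (α₁ + 2α₂)·DIC
At pH 7.87: [H⁺]/K1 = 10^-1.85 = 0.014125, K2/[H⁺] = 10^-1.15 = 0.070795
α₁ = 1/(1 + 0.014125 + 0.070795) = 1/1.0849 = 0.9217; α₂ = α₁·K2/[H⁺] = 0.06525
α₁ + 2α₂ = 1.0522
CA = 1.0522 × 2.23 = 2.35 mmol/kg

CA = 2.35 mmol/kg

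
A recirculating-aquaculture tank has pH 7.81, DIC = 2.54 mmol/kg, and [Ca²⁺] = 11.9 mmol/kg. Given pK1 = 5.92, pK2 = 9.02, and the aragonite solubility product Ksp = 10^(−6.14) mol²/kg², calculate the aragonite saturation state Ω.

Ω = 2.39

α₂ = 1 / (1 + [H⁺]/K2 + [H⁺]²/(K1K2)) = 1 / (1 + 10^+1.21 + 10^-0.68)
   = 1 / (1 + 16.218 + 0.20893) = 1/17.427 = 0.05738
[CO3²⁻] = α₂ × DIC = 0.05738 × 2.54 = 0.1458 mmol/kg
Ksp = 10^(−6.14) = 7.244×10^-7
Ω = [Ca²⁺][CO3²⁻]/Ksp = (11.9×10^-3)(1.458×10^-4) / 7.244×10^-7 = 2.39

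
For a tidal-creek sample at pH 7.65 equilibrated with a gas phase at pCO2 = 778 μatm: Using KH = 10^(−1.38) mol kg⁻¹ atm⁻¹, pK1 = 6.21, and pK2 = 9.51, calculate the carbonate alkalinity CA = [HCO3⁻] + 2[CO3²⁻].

CA = 0.918 mmol/kg

[CO2*] = KH · pCO2 = 10^(−1.38) × 778×10^-6 = 3.243×10^-5 mol/kg
α₀ = 1/(1 + K1/[H⁺] + K1K2/[H⁺]²) = 1/(1 + 10^+1.44 + 10^-0.42) = 0.03458
DIC = [CO2*]/α₀ = 3.243×10^-5 / 0.03458 = 0.9380 mmol/kg
CA = (α₁ + 2α₂)·DIC = (0.9523 + 2×0.01315) × 0.9380 = 0.918 mmol/kg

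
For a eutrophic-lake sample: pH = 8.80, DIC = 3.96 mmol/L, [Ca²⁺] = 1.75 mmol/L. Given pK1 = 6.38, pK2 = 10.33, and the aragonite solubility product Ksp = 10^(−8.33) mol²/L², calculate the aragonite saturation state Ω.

Ω = 42.3

α₂ = 1 / (1 + [H⁺]/K2 + [H⁺]²/(K1K2)) = 1 / (1 + 10^+1.53 + 10^-0.89)
   = 1 / (1 + 33.884 + 0.12882) = 1/35.013 = 0.02856
[CO3²⁻] = α₂ × DIC = 0.02856 × 3.96 = 0.1131 mmol/L
Ksp = 10^(−8.33) = 4.677×10^-9
Ω = [Ca²⁺][CO3²⁻]/Ksp = (1.75×10^-3)(1.131×10^-4) / 4.677×10^-9 = 42.3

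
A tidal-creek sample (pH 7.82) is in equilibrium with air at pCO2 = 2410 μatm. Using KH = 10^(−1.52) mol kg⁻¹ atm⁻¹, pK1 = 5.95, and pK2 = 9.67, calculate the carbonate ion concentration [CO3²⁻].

[CO3²⁻] = 0.0762 mmol/kg

[CO2*] = KH · pCO2 = 10^(−1.52) × 2410×10^-6 = 7.278×10^-5 mol/kg
α₀ = 1/(1 + K1/[H⁺] + K1K2/[H⁺]²) = 1/(1 + 10^+1.87 + 10^+0.02) = 0.01313
DIC = [CO2*]/α₀ = 7.278×10^-5 / 0.01313 = 5.544 mmol/kg
[CO3²⁻] = α₂·DIC; α₂ = 0.01375, so [CO3²⁻] = 0.01375 × 5.544 = 0.0762 mmol/kg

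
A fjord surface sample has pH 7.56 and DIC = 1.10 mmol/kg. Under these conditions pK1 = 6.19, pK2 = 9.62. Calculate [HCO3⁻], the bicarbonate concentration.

[HCO3⁻] = 1.05 mmol/kg

α₁ = 1 / (1 + [H⁺]/K1 + K2/[H⁺]) = 1 / (1 + 10^-1.37 + 10^-2.06)
   = 1 / (1 + 0.042658 + 0.0087096) = 1/1.0514 = 0.9511
[HCO3⁻] = α₁ × DIC = 0.9511 × 1.10 = 1.05 mmol/kg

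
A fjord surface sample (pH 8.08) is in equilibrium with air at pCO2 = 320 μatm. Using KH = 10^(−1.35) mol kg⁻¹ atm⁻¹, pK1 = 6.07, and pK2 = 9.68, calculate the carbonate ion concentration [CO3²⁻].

[CO2*] = KH · pCO2 = 10^(−1.35) × 320×10^-6 = 1.429×10^-5 mol/kg
α₀ = 1/(1 + K1/[H⁺] + K1K2/[H⁺]²) = 1/(1 + 10^+2.01 + 10^+0.41) = 0.009443
DIC = [CO2*]/α₀ = 1.429×10^-5 / 0.009443 = 1.514 mmol/kg
[CO3²⁻] = α₂·DIC; α₂ = 0.02427, so [CO3²⁻] = 0.02427 × 1.514 = 0.0367 mmol/kg

[CO3²⁻] = 0.0367 mmol/kg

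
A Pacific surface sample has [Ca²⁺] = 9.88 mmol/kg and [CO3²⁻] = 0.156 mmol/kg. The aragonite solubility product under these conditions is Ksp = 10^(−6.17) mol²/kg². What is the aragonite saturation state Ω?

Ksp = 10^(−6.17) = 6.761×10^-7
Ω = [Ca²⁺][CO3²⁻]/Ksp = (9.88×10^-3)(0.156×10^-3) / 6.761×10^-7 = 2.28

Ω = 2.28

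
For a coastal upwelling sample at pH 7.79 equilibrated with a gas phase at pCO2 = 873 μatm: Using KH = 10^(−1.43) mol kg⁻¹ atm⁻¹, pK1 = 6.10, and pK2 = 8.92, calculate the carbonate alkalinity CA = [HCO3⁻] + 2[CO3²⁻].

CA = 1.82 mmol/kg

[CO2*] = KH · pCO2 = 10^(−1.43) × 873×10^-6 = 3.244×10^-5 mol/kg
α₀ = 1/(1 + K1/[H⁺] + K1K2/[H⁺]²) = 1/(1 + 10^+1.69 + 10^+0.56) = 0.01865
DIC = [CO2*]/α₀ = 3.244×10^-5 / 0.01865 = 1.739 mmol/kg
CA = (α₁ + 2α₂)·DIC = (0.9136 + 2×0.06773) × 1.739 = 1.82 mmol/kg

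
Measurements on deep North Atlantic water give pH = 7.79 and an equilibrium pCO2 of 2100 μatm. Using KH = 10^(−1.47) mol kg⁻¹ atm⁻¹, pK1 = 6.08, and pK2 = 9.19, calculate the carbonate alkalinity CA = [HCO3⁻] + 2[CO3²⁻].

[CO2*] = KH · pCO2 = 10^(−1.47) × 2100×10^-6 = 7.116×10^-5 mol/kg
α₀ = 1/(1 + K1/[H⁺] + K1K2/[H⁺]²) = 1/(1 + 10^+1.71 + 10^+0.31) = 0.01841
DIC = [CO2*]/α₀ = 7.116×10^-5 / 0.01841 = 3.866 mmol/kg
CA = (α₁ + 2α₂)·DIC = (0.9440 + 2×0.03758) × 3.866 = 3.94 mmol/kg

CA = 3.94 mmol/kg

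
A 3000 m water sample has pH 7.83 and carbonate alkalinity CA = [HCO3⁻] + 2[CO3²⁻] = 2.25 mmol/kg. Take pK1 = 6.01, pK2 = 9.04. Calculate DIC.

DIC = 2.16 mmol/kg

CA = [HCO3⁻] + 2[CO3²⁻] = (α₁ + 2α₂)·DIC
At pH 7.83: [H⁺]/K1 = 10^-1.82 = 0.015136, K2/[H⁺] = 10^-1.21 = 0.061660
α₁ = 1/(1 + 0.015136 + 0.061660) = 1/1.0768 = 0.9287; α₂ = α₁·K2/[H⁺] = 0.05726
α₁ + 2α₂ = 1.0432
DIC = CA / (α₁ + 2α₂) = 2.25 / 1.0432 = 2.16 mmol/kg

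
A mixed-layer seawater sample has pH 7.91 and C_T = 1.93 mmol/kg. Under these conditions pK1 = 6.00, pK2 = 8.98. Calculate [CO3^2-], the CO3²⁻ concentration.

[CO3²⁻] = 0.150 mmol/kg

α₂ = 1 / (1 + [H⁺]/K2 + [H⁺]²/(K1K2)) = 1 / (1 + 10^+1.07 + 10^-0.84)
   = 1 / (1 + 11.749 + 0.14454) = 1/12.894 = 0.07756
[CO3²⁻] = α₂ × DIC = 0.07756 × 1.93 = 0.150 mmol/kg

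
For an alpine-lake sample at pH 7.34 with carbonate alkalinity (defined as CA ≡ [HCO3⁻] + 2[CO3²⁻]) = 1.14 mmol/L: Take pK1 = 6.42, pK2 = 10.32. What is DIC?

CA = [HCO3⁻] + 2[CO3²⁻] = (α₁ + 2α₂)·DIC
At pH 7.34: [H⁺]/K1 = 10^-0.92 = 0.12023, K2/[H⁺] = 10^-2.98 = 0.0010471
α₁ = 1/(1 + 0.12023 + 0.0010471) = 1/1.1213 = 0.8918; α₂ = α₁·K2/[H⁺] = 0.0009339
α₁ + 2α₂ = 0.8937
DIC = CA / (α₁ + 2α₂) = 1.14 / 0.8937 = 1.28 mmol/L

DIC = 1.28 mmol/L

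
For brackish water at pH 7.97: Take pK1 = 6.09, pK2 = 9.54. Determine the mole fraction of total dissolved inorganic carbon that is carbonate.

α₂ = 0.0259

α₂ = 1 / (1 + [H⁺]/K2 + [H⁺]²/(K1K2)) = 1 / (1 + 10^+1.57 + 10^-0.31)
   = 1 / (1 + 37.154 + 0.48978) = 1/38.643 = 0.02588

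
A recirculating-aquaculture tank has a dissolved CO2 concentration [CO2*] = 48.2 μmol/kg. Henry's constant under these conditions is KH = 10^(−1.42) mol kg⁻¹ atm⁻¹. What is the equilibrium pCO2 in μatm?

pCO2 = 1270 μatm

KH = 10^(−1.42) = 3.802×10^-2 mol kg⁻¹ atm⁻¹
pCO2 = [CO2*]/KH = 48.2×10^-6 / 3.802×10^-2 = 1.27×10^-3 atm = 1270 μatm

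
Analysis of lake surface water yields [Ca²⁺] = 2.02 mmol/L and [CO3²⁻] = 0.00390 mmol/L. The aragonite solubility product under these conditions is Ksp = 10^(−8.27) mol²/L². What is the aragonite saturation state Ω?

Ksp = 10^(−8.27) = 5.370×10^-9
Ω = [Ca²⁺][CO3²⁻]/Ksp = (2.02×10^-3)(0.00390×10^-3) / 5.370×10^-9 = 1.47

Ω = 1.47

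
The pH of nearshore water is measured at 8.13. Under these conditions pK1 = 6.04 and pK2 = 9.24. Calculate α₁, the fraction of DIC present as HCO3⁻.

α₁ = 1 / (1 + [H⁺]/K1 + K2/[H⁺]) = 1 / (1 + 10^-2.09 + 10^-1.11)
   = 1 / (1 + 0.0081283 + 0.077625) = 1/1.0858 = 0.9210

α₁ = 0.921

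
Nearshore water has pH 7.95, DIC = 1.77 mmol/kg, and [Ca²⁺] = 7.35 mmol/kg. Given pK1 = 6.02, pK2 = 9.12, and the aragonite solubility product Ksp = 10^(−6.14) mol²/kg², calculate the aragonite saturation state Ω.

Ω = 1.12

α₂ = 1 / (1 + [H⁺]/K2 + [H⁺]²/(K1K2)) = 1 / (1 + 10^+1.17 + 10^-0.76)
   = 1 / (1 + 14.791 + 0.17378) = 1/15.965 = 0.06264
[CO3²⁻] = α₂ × DIC = 0.06264 × 1.77 = 0.1109 mmol/kg
Ksp = 10^(−6.14) = 7.244×10^-7
Ω = [Ca²⁺][CO3²⁻]/Ksp = (7.35×10^-3)(1.109×10^-4) / 7.244×10^-7 = 1.12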